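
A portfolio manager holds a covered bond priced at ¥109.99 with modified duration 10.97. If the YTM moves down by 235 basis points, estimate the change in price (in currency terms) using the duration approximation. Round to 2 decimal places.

Duration approximation: ΔP/P ≈ -D_mod · Δy = -10.97 × (-0.0235) = +0.257795.
ΔP ≈ 109.99 × (+0.257795) = +28.35487205.

+¥28.35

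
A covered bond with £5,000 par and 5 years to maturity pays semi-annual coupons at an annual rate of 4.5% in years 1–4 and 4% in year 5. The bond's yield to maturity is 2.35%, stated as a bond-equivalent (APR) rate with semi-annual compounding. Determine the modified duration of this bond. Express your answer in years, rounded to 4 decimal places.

Periodic yield y = 0.01175. First find Macaulay duration:
  t   CF        PV=CF/(1+0.01175)^t    t·PV
  1       112.50       111.1935       111.1935
  2       112.50       109.9021       219.8043
  3       112.50       108.6258       325.8773
  4       112.50       107.3642       429.4570
  5       112.50       106.1174       530.5868
  6       112.50       104.8850       629.3098
  7       112.50       103.6669       725.6682
  8       112.50       102.4629       819.7035
  9       100.00        90.0204       810.1839
  10    5,100.00     4,537.7237    45,377.2367
  Σ                  5,481.9619    49,979.0209
P = 5,481.9619; Macaulay duration = 49,979.0209 / 5,481.9619 = 9.11700 half-year periods = 4.55850 years.
Modified duration = D_Mac / (1 + y) = 4.55850 / 1.01175 = 4.50556 years.

4.5056 years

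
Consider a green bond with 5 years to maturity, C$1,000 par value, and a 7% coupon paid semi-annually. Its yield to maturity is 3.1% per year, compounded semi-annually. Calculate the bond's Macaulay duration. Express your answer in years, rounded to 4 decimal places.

4.3685 years

Periodic yield y = 0.0155. Discount each cash flow and weight by its period:
  t   CF        PV=CF/(1+0.0155)^t    t·PV
  1        35.00        34.4658        34.4658
  2        35.00        33.9397        67.8794
  3        35.00        33.4217       100.2650
  4        35.00        32.9115       131.6462
  5        35.00        32.4092       162.0460
  6        35.00        31.9145       191.4872
  7        35.00        31.4274       219.9918
  8        35.00        30.9477       247.5817
  9        35.00        30.4753       274.2781
  10    1,035.00       887.4442     8,874.4423
  Σ                  1,179.3572    10,304.0838
Price P = Σ PV = 1,179.3572.
Macaulay duration = Σ(t·PV) / P = 10,304.0838 / 1,179.3572 = 8.73703 half-year periods.
In years: 8.73703 / 2 = 4.36852 years.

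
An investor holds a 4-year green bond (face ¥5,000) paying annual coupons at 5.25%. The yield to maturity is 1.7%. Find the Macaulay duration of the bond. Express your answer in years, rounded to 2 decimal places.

Periodic yield y = 0.017. Discount each cash flow and weight by its year:
  t   CF        PV=CF/(1+0.017)^t    t·PV
  1       262.50       258.1121       258.1121
  2       262.50       253.7975       507.5951
  3       262.50       249.5551       748.6653
  4     5,262.50     4,919.3565    19,677.4260
  Σ                  5,680.8212    21,191.7985
Price P = Σ PV = 5,680.8212.
Macaulay duration = Σ(t·PV) / P = 21,191.7985 / 5,680.8212 = 3.73041 years.

3.73 years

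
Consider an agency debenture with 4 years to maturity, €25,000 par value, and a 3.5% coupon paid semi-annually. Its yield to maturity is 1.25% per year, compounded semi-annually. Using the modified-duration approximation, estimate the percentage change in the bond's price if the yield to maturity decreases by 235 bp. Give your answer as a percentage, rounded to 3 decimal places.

Periodic yield y = 0.00625. Modified duration first:
  t   CF        PV=CF/(1+0.00625)^t    t·PV
  1       437.50       434.7826       434.7826
  2       437.50       432.0821       864.1642
  3       437.50       429.3984     1,288.1951
  4       437.50       426.7313     1,706.9251
  5       437.50       424.0808     2,120.4039
  6       437.50       421.4467     2,528.6804
  7       437.50       418.8291     2,931.8034
  8    25,437.50    24,200.6639   193,605.3109
  Σ                 27,188.0148   205,480.2657
P = 27,188.0148; D_Mac = 7.55775 half-year periods = 3.77888 yrs; D_mod = 3.77888/(1+0.00625) = 3.75540 yrs.
ΔP/P ≈ -D_mod · Δy = -3.75540 × (-0.0235) = +0.088252 = +8.8252%.

+8.825%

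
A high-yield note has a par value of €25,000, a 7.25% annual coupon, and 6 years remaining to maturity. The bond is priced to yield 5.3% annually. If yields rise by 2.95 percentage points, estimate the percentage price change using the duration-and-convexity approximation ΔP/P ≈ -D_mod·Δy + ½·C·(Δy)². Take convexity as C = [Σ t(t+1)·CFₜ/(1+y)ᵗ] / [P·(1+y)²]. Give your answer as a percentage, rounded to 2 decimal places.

With y = 0.053:
  t   CF        PV=CF/(1+0.053)^t    t·PV        t(t+1)·PV
  1     1,812.50     1,721.2726     1,721.2726       3,442.5451
  2     1,812.50     1,634.6368     3,269.2736       9,807.8208
  3     1,812.50     1,552.3616     4,657.0849      18,628.3396
  4     1,812.50     1,474.2276     5,896.9103      29,484.5515
  5     1,812.50     1,400.0262     7,000.1309      42,000.7856
  6    26,812.50    19,668.3117   118,009.8702     826,069.0916
  Σ                 27,450.8365   140,554.5425     929,433.1344
P = 27,450.8365; D_Mac = 5.12023 yrs; D_mod = 4.86251 yrs; C = 30.53556.
Duration effect: -4.86251 × (+0.0295) = -0.143444
Convexity effect: 0.5 × 30.53556 × (0.0295)² = +0.0132868
ΔP/P ≈ -0.143444 + 0.0132868 = -0.130157 = -13.0157%.

-13.02%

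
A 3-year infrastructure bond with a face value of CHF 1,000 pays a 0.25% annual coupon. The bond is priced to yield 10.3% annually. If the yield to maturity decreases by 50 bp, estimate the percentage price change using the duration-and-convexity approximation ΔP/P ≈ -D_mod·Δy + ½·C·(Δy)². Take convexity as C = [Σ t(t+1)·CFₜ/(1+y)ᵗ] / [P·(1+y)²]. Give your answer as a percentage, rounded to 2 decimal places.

With y = 0.103:
  t   CF        PV=CF/(1+0.103)^t    t·PV        t(t+1)·PV
  1         2.50         2.2665         2.2665           4.5331
  2         2.50         2.0549         4.1098          12.3294
  3     1,002.50       747.0641     2,241.1922       8,964.7687
  Σ                    751.3855     2,247.5685       8,981.6312
P = 751.3855; D_Mac = 2.99123 yrs; D_mod = 2.71191 yrs; C = 9.82520.
Duration effect: -2.71191 × (-0.005) = +0.013560
Convexity effect: 0.5 × 9.82520 × (-0.005)² = +0.0001228
ΔP/P ≈ +0.013560 + 0.0001228 = +0.013682 = +1.3682%.

+1.37%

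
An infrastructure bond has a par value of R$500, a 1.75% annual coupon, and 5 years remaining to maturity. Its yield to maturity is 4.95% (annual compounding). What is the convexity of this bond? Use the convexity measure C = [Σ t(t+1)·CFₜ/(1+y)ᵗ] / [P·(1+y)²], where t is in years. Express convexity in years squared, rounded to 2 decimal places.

25.90

With y = 0.0495:
  t   CF        PV=CF/(1+0.0495)^t    t·PV        t(t+1)·PV
  1         8.75         8.3373         8.3373          16.6746
  2         8.75         7.9441        15.8881          47.6644
  3         8.75         7.5694        22.7082          90.8326
  4         8.75         7.2124        28.8495         144.2475
  5       508.75       399.5694     1,997.8469      11,987.0816
  Σ                    430.6325     2,073.6300      12,286.5008
P = 430.6325.
Convexity = Σ t(t+1)·PV / [P·(1+y)²] = 12,286.5008 / (430.6325 × 1.101450) = 25.90338.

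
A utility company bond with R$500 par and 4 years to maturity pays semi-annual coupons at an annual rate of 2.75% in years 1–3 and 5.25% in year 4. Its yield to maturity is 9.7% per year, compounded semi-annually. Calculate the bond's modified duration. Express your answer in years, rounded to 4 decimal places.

3.6077 years

Periodic yield y = 0.0485. First find Macaulay duration:
  t   CF        PV=CF/(1+0.0485)^t    t·PV
  1        6.875         6.5570         6.5570
  2        6.875         6.2537        12.5074
  3        6.875         5.9644        17.8932
  4        6.875         5.6885        22.7541
  5        6.875         5.4254        27.1269
  6        6.875         5.1744        31.0465
  7       13.125         9.4215        65.9505
  8      513.125       351.2980     2,810.3841
  Σ                    395.7829     2,994.2198
P = 395.7829; Macaulay duration = 2,994.2198 / 395.7829 = 7.56531 half-year periods = 3.78265 years.
Modified duration = D_Mac / (1 + y) = 3.78265 / 1.0485 = 3.60768 years.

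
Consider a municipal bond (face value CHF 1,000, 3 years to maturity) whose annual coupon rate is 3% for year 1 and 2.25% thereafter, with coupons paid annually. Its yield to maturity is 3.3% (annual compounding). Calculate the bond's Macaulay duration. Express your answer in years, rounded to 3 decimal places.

Periodic yield y = 0.033. Discount each cash flow and weight by its year:
  t   CF        PV=CF/(1+0.033)^t    t·PV
  1        30.00        29.0416        29.0416
  2        22.50        21.0854        42.1708
  3     1,022.50       927.6034     2,782.8103
  Σ                    977.7305     2,854.0228
Price P = Σ PV = 977.7305.
Macaulay duration = Σ(t·PV) / P = 2,854.0228 / 977.7305 = 2.91903 years.

2.919 years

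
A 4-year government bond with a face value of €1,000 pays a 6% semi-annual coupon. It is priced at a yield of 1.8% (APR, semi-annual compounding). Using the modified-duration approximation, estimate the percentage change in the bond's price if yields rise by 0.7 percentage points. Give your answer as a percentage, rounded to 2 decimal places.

Periodic yield y = 0.009. Modified duration first:
  t   CF        PV=CF/(1+0.009)^t    t·PV
  1        30.00        29.7324        29.7324
  2        30.00        29.4672        58.9344
  3        30.00        29.2044        87.6131
  4        30.00        28.9439       115.7755
  5        30.00        28.6857       143.4285
  6        30.00        28.4298       170.5790
  7        30.00        28.1762       197.2337
  8     1,030.00       958.7556     7,670.0445
  Σ                  1,161.3952     8,473.3410
P = 1,161.3952; D_Mac = 7.29583 half-year periods = 3.64791 yrs; D_mod = 3.64791/(1+0.009) = 3.61538 yrs.
ΔP/P ≈ -D_mod · Δy = -3.61538 × (+0.007) = -0.025308 = -2.5308%.

-2.53%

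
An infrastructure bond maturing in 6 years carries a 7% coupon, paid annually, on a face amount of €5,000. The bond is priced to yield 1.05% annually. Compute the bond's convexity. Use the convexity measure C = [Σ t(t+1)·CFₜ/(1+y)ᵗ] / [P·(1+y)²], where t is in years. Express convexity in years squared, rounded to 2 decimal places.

With y = 0.0105:
  t   CF        PV=CF/(1+0.0105)^t    t·PV        t(t+1)·PV
  1       350.00       346.3632       346.3632         692.7264
  2       350.00       342.7642       685.5283       2,056.5850
  3       350.00       339.2025     1,017.6076       4,070.4304
  4       350.00       335.6779     1,342.7117       6,713.5584
  5       350.00       332.1899     1,660.9496       9,965.6977
  6     5,350.00     5,024.9978    30,149.9867     211,049.9071
  Σ                  6,721.1955    35,203.1471     234,548.9050
P = 6,721.1955.
Convexity = Σ t(t+1)·PV / [P·(1+y)²] = 234,548.9050 / (6,721.1955 × 1.021110) = 34.17545.

34.18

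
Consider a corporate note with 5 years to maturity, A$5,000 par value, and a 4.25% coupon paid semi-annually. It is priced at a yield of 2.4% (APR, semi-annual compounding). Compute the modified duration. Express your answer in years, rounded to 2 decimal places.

4.52 years

Periodic yield y = 0.012. First find Macaulay duration:
  t   CF        PV=CF/(1+0.012)^t    t·PV
  1       106.25       104.9901       104.9901
  2       106.25       103.7452       207.4904
  3       106.25       102.5150       307.5450
  4       106.25       101.2994       405.1976
  5       106.25       100.0982       500.4911
  6       106.25        98.9113       593.4677
  7       106.25        97.7384       684.1690
  8       106.25        96.5795       772.6358
  9       106.25        95.4343       858.9084
  10    5,106.25     4,532.0735    45,320.7355
  Σ                  5,433.3849    49,755.6306
P = 5,433.3849; Macaulay duration = 49,755.6306 / 5,433.3849 = 9.15739 half-year periods = 4.57870 years.
Modified duration = D_Mac / (1 + y) = 4.57870 / 1.012 = 4.52440 years.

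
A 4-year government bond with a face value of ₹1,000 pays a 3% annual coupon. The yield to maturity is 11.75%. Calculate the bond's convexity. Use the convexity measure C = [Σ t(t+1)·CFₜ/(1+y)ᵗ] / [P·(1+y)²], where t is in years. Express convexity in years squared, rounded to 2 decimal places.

14.93

With y = 0.1175:
  t   CF        PV=CF/(1+0.1175)^t    t·PV        t(t+1)·PV
  1        30.00        26.8456        26.8456          53.6913
  2        30.00        24.0229        48.0459         144.1377
  3        30.00        21.4970        64.4911         257.9645
  4     1,030.00       660.4609     2,641.8435      13,209.2176
  Σ                    732.8265     2,781.2262      13,665.0110
P = 732.8265.
Convexity = Σ t(t+1)·PV / [P·(1+y)²] = 13,665.0110 / (732.8265 × 1.248806) = 14.93185.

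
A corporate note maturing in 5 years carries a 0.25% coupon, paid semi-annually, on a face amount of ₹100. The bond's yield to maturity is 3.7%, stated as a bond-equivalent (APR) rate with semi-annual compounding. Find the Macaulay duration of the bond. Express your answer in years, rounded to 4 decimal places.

Periodic yield y = 0.0185. Discount each cash flow and weight by its period:
  t   CF        PV=CF/(1+0.0185)^t    t·PV
  1        0.125         0.1227         0.1227
  2        0.125         0.1205         0.2410
  3        0.125         0.1183         0.3549
  4        0.125         0.1162         0.4646
  5        0.125         0.1141         0.5703
  6        0.125         0.1120         0.6719
  7        0.125         0.1099         0.7696
  8        0.125         0.1079         0.8636
  9        0.125         0.1060         0.9539
  10     100.125        83.3551       833.5510
  Σ                     84.3827       838.5636
Price P = Σ PV = 84.3827.
Macaulay duration = Σ(t·PV) / P = 838.5636 / 84.3827 = 9.93762 half-year periods.
In years: 9.93762 / 2 = 4.96881 years.

4.9688 years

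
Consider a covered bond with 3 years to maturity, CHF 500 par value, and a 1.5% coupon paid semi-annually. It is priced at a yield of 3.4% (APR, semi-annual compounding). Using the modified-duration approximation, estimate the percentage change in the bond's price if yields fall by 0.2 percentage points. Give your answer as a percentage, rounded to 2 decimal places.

Periodic yield y = 0.017. Modified duration first:
  t   CF        PV=CF/(1+0.017)^t    t·PV
  1         3.75         3.6873         3.6873
  2         3.75         3.6257         7.2514
  3         3.75         3.5651        10.6952
  4         3.75         3.5055        14.0219
  5         3.75         3.4469        17.2344
  6       503.75       455.2913     2,731.7477
  Σ                    473.1217     2,784.6380
P = 473.1217; D_Mac = 5.88567 half-year periods = 2.94283 yrs; D_mod = 2.94283/(1+0.017) = 2.89364 yrs.
ΔP/P ≈ -D_mod · Δy = -2.89364 × (-0.002) = +0.005787 = +0.5787%.

+0.58%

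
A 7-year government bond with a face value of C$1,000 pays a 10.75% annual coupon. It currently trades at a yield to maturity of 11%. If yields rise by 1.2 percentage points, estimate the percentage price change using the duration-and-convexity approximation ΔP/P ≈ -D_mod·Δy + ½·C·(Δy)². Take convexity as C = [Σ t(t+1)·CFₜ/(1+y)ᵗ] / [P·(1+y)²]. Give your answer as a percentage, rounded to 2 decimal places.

With y = 0.11:
  t   CF        PV=CF/(1+0.11)^t    t·PV        t(t+1)·PV
  1       107.50        96.8468        96.8468         193.6937
  2       107.50        87.2494       174.4988         523.4965
  3       107.50        78.6031       235.8092         943.2369
  4       107.50        70.8136       283.2543       1,416.2716
  5       107.50        63.7960       318.9801       1,913.8805
  6       107.50        57.4739       344.8433       2,413.9034
  7     1,107.50       533.4367     3,734.0568      29,872.4546
  Σ                    988.2195     5,188.2895      37,276.9372
P = 988.2195; D_Mac = 5.25014 yrs; D_mod = 4.72985 yrs; C = 30.61546.
Duration effect: -4.72985 × (+0.012) = -0.056758
Convexity effect: 0.5 × 30.61546 × (0.012)² = +0.0022043
ΔP/P ≈ -0.056758 + 0.0022043 = -0.054554 = -5.4554%.

-5.46%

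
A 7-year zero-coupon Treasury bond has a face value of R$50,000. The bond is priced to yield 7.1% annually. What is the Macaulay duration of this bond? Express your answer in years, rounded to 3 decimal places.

7.000 years

A zero-coupon bond has a single cash flow at maturity, so its Macaulay duration equals its maturity: 7 years.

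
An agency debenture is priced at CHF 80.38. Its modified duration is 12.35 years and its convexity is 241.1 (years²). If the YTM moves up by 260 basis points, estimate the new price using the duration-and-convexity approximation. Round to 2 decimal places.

CHF 61.12

Duration effect: -D_mod·Δy = -12.35 × (+0.026) = -0.321100
Convexity effect: ½·C·(Δy)² = 0.5 × 241.1 × (0.026)² = +0.0814918
ΔP/P ≈ -0.321100 + 0.0814918 = -0.2396082
New price ≈ 80.38 × (1 - 0.2396082) = 61.120292884.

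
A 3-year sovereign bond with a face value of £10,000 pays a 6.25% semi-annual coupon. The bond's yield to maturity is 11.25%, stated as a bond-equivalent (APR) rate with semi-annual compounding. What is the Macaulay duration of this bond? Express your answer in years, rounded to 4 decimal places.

Periodic yield y = 0.05625. Discount each cash flow and weight by its period:
  t   CF        PV=CF/(1+0.05625)^t    t·PV
  1       312.50       295.8580       295.8580
  2       312.50       280.1022       560.2045
  3       312.50       265.1856       795.5567
  4       312.50       251.0632     1,004.2530
  5       312.50       237.6930     1,188.4651
  6    10,312.50     7,426.1485    44,556.8910
  Σ                  8,756.0505    48,401.2282
Price P = Σ PV = 8,756.0505.
Macaulay duration = Σ(t·PV) / P = 48,401.2282 / 8,756.0505 = 5.52775 half-year periods.
In years: 5.52775 / 2 = 2.76387 years.

2.7639 years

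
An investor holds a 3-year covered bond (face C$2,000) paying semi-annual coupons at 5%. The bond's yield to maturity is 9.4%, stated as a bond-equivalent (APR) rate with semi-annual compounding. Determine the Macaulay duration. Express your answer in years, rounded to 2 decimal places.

2.81 years

Periodic yield y = 0.047. Discount each cash flow and weight by its period:
  t   CF        PV=CF/(1+0.047)^t    t·PV
  1        50.00        47.7555        47.7555
  2        50.00        45.6117        91.2235
  3        50.00        43.5642       130.6927
  4        50.00        41.6086       166.4345
  5        50.00        39.7408       198.7040
  6     2,050.00     1,556.2300     9,337.3797
  Σ                  1,774.5108     9,972.1898
Price P = Σ PV = 1,774.5108.
Macaulay duration = Σ(t·PV) / P = 9,972.1898 / 1,774.5108 = 5.61968 half-year periods.
In years: 5.61968 / 2 = 2.80984 years.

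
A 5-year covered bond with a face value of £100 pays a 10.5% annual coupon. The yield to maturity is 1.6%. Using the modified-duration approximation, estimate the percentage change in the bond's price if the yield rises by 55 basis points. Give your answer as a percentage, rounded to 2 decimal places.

-2.32%

Periodic yield y = 0.016. Modified duration first:
  t   CF        PV=CF/(1+0.016)^t    t·PV
  1        10.50        10.3346        10.3346
  2        10.50        10.1719        20.3438
  3        10.50        10.0117        30.0351
  4        10.50         9.8540        39.4162
  5       110.50       102.0690       510.3449
  Σ                    142.4413       610.4746
P = 142.4413; D_Mac = 4.28580 yrs; D_mod = 4.28580/(1+0.016) = 4.21831 yrs.
ΔP/P ≈ -D_mod · Δy = -4.21831 × (+0.0055) = -0.023201 = -2.3201%.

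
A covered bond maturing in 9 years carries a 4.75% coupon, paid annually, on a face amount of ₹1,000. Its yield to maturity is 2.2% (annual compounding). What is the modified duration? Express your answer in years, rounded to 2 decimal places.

Periodic yield y = 0.022. First find Macaulay duration:
  t   CF        PV=CF/(1+0.022)^t    t·PV
  1        47.50        46.4775        46.4775
  2        47.50        45.4770        90.9540
  3        47.50        44.4980       133.4941
  4        47.50        43.5402       174.1606
  5        47.50        42.6029       213.0145
  6        47.50        41.6858       250.1149
  7        47.50        40.7885       285.5192
  8        47.50        39.9104       319.2835
  9     1,047.50       861.1840     7,750.6563
  Σ                  1,206.1643     9,263.6746
P = 1,206.1643; Macaulay duration = 9,263.6746 / 1,206.1643 = 7.68028 years.
Modified duration = D_Mac / (1 + y) = 7.68028 / 1.022 = 7.51495 years.

7.51 years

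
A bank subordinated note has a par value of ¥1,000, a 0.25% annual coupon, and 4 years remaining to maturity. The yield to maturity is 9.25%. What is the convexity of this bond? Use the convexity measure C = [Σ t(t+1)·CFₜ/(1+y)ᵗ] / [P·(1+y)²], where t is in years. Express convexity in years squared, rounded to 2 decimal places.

16.66

With y = 0.0925:
  t   CF        PV=CF/(1+0.0925)^t    t·PV        t(t+1)·PV
  1         2.50         2.2883         2.2883           4.5767
  2         2.50         2.0946         4.1892          12.5675
  3         2.50         1.9172         5.7517          23.0068
  4     1,002.50       703.7179     2,814.8716      14,074.3580
  Σ                    710.0180     2,827.1008      14,114.5090
P = 710.0180.
Convexity = Σ t(t+1)·PV / [P·(1+y)²] = 14,114.5090 / (710.0180 × 1.193556) = 16.65534.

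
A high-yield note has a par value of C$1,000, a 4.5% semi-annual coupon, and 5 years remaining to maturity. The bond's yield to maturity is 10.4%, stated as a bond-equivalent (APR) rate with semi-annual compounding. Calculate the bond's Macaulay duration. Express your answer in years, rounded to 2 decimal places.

4.45 years

Periodic yield y = 0.052. Discount each cash flow and weight by its period:
  t   CF        PV=CF/(1+0.052)^t    t·PV
  1        22.50        21.3878        21.3878
  2        22.50        20.3306        40.6613
  3        22.50        19.3257        57.9771
  4        22.50        18.3704        73.4818
  5        22.50        17.4624        87.3120
  6        22.50        16.5992        99.5954
  7        22.50        15.7787       110.4512
  8        22.50        14.9988       119.9904
  9        22.50        14.2574       128.3168
  10    1,022.50       615.8939     6,158.9392
  Σ                    774.4051     6,898.1130
Price P = Σ PV = 774.4051.
Macaulay duration = Σ(t·PV) / P = 6,898.1130 / 774.4051 = 8.90763 half-year periods.
In years: 8.90763 / 2 = 4.45381 years.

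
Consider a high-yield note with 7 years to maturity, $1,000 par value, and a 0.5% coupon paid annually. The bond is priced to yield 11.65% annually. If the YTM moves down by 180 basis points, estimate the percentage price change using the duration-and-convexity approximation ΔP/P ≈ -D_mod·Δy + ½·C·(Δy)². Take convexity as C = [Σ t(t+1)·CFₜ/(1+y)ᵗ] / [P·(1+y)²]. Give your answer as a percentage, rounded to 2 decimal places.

+11.73%

With y = 0.1165:
  t   CF        PV=CF/(1+0.1165)^t    t·PV        t(t+1)·PV
  1         5.00         4.4783         4.4783           8.9566
  2         5.00         4.0110         8.0220          24.0660
  3         5.00         3.5925        10.7774          43.1097
  4         5.00         3.2176        12.8705          64.3525
  5         5.00         2.8819        14.4094          86.4565
  6         5.00         2.5812        15.4871         108.4094
  7     1,005.00       464.6811     3,252.7674      26,022.1393
  Σ                    485.4435     3,318.8121      26,357.4899
P = 485.4435; D_Mac = 6.83666 yrs; D_mod = 6.12330 yrs; C = 43.55599.
Duration effect: -6.12330 × (-0.018) = +0.110219
Convexity effect: 0.5 × 43.55599 × (-0.018)² = +0.0070561
ΔP/P ≈ +0.110219 + 0.0070561 = +0.117275 = +11.7275%.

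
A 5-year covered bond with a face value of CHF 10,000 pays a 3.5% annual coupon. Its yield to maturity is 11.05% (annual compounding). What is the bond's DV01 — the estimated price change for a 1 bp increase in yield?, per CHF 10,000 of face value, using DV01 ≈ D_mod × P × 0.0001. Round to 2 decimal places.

CHF 2.99

Periodic yield y = 0.1105.
  t   CF        PV=CF/(1+0.1105)^t    t·PV
  1       350.00       315.1733       315.1733
  2       350.00       283.8121       567.6242
  3       350.00       255.5715       766.7144
  4       350.00       230.1409       920.5636
  5    10,350.00     6,128.4061    30,642.0304
  Σ                  7,213.1039    33,212.1060
P = 7,213.1039; D_Mac = 4.60441 yrs; D_mod = 4.14625 yrs.
DV01 ≈ 4.14625 × 7,213.1039 × 0.0001 = 2.990734.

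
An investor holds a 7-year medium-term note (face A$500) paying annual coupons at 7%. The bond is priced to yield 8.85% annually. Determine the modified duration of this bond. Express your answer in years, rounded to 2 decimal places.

Periodic yield y = 0.0885. First find Macaulay duration:
  t   CF        PV=CF/(1+0.0885)^t    t·PV
  1        35.00        32.1543        32.1543
  2        35.00        29.5400        59.0801
  3        35.00        27.1383        81.4149
  4        35.00        24.9318        99.7274
  5        35.00        22.9048       114.5238
  6        35.00        21.0425       126.2550
  7       535.00       295.4981     2,068.4870
  Σ                    453.2099     2,581.6425
P = 453.2099; Macaulay duration = 2,581.6425 / 453.2099 = 5.69635 years.
Modified duration = D_Mac / (1 + y) = 5.69635 / 1.0885 = 5.23321 years.

5.23 years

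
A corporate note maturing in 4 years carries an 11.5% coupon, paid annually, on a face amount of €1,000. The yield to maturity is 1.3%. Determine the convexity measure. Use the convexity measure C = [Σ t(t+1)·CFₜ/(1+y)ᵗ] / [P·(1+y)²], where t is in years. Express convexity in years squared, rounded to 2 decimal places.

16.35

With y = 0.013:
  t   CF        PV=CF/(1+0.013)^t    t·PV        t(t+1)·PV
  1       115.00       113.5242       113.5242         227.0484
  2       115.00       112.0673       224.1346         672.4039
  3       115.00       110.6291       331.8874       1,327.5496
  4     1,115.00     1,058.8564     4,235.4258      21,177.1290
  Σ                  1,395.0771     4,904.9720      23,404.1308
P = 1,395.0771.
Convexity = Σ t(t+1)·PV / [P·(1+y)²] = 23,404.1308 / (1,395.0771 × 1.026169) = 16.34841.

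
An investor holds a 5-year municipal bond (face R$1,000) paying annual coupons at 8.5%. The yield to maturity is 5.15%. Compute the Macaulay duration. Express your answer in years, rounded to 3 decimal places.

4.327 years

Periodic yield y = 0.0515. Discount each cash flow and weight by its year:
  t   CF        PV=CF/(1+0.0515)^t    t·PV
  1        85.00        80.8369        80.8369
  2        85.00        76.8777       153.7554
  3        85.00        73.1124       219.3372
  4        85.00        69.5315       278.1261
  5     1,085.00       844.0795     4,220.3975
  Σ                  1,144.4380     4,952.4532
Price P = Σ PV = 1,144.4380.
Macaulay duration = Σ(t·PV) / P = 4,952.4532 / 1,144.4380 = 4.32741 years.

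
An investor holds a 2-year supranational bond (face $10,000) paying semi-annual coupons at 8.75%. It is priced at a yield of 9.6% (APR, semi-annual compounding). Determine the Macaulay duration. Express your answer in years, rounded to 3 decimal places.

Periodic yield y = 0.048. Discount each cash flow and weight by its period:
  t   CF        PV=CF/(1+0.048)^t    t·PV
  1       437.50       417.4618       417.4618
  2       437.50       398.3414       796.6829
  3       437.50       380.0968     1,140.2904
  4    10,437.50     8,652.6943    34,610.7770
  Σ                  9,848.5943    36,965.2121
Price P = Σ PV = 9,848.5943.
Macaulay duration = Σ(t·PV) / P = 36,965.2121 / 9,848.5943 = 3.75335 half-year periods.
In years: 3.75335 / 2 = 1.87667 years.

1.877 years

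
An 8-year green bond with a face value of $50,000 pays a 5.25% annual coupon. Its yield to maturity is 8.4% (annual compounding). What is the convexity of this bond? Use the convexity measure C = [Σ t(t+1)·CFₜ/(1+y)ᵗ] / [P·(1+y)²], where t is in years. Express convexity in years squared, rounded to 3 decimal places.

With y = 0.084:
  t   CF        PV=CF/(1+0.084)^t    t·PV        t(t+1)·PV
  1     2,625.00     2,421.5867     2,421.5867       4,843.1734
  2     2,625.00     2,233.9361     4,467.8722      13,403.6165
  3     2,625.00     2,060.8266     6,182.4799      24,729.9198
  4     2,625.00     1,901.1316     7,604.5264      38,022.6319
  5     2,625.00     1,753.8114     8,769.0572      52,614.3430
  6     2,625.00     1,617.9072     9,707.4434      67,952.1035
  7     2,625.00     1,492.5343    10,447.7404      83,581.9231
  8    52,625.00    27,603.0995   220,824.7962   1,987,423.1654
  Σ                 41,084.8336   270,425.5023   2,272,570.8765
P = 41,084.8336.
Convexity = Σ t(t+1)·PV / [P·(1+y)²] = 2,272,570.8765 / (41,084.8336 × 1.175056) = 47.07359.

47.074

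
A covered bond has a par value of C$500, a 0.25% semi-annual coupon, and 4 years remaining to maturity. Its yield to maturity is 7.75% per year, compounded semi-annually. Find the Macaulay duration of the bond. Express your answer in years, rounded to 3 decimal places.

3.979 years

Periodic yield y = 0.03875. Discount each cash flow and weight by its period:
  t   CF        PV=CF/(1+0.03875)^t    t·PV
  1        0.625         0.6017         0.6017
  2        0.625         0.5792         1.1585
  3        0.625         0.5576         1.6729
  4        0.625         0.5368         2.1473
  5        0.625         0.5168         2.5840
  6        0.625         0.4975         2.9851
  7        0.625         0.4790         3.3527
  8      500.625       369.3382     2,954.7057
  Σ                    373.1069     2,969.2079
Price P = Σ PV = 373.1069.
Macaulay duration = Σ(t·PV) / P = 2,969.2079 / 373.1069 = 7.95806 half-year periods.
In years: 7.95806 / 2 = 3.97903 years.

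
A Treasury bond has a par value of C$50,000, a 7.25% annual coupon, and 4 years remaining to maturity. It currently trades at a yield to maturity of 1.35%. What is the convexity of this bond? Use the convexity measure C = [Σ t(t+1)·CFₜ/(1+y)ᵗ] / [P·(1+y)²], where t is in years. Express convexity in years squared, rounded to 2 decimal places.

With y = 0.0135:
  t   CF        PV=CF/(1+0.0135)^t    t·PV        t(t+1)·PV
  1     3,625.00     3,576.7144     3,576.7144       7,153.4287
  2     3,625.00     3,529.0719     7,058.1438      21,174.4313
  3     3,625.00     3,482.0640    10,446.1921      41,784.7683
  4    53,625.00    50,824.4038   203,297.6153   1,016,488.0766
  Σ                 61,412.2541   224,378.6655   1,086,600.7049
P = 61,412.2541.
Convexity = Σ t(t+1)·PV / [P·(1+y)²] = 1,086,600.7049 / (61,412.2541 × 1.027182) = 17.22533.

17.23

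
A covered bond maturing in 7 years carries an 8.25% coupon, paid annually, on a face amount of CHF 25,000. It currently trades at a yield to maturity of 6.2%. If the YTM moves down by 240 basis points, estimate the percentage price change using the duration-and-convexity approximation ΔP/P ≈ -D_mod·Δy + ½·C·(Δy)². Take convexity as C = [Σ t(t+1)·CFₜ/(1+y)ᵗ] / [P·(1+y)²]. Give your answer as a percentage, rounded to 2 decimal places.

+13.88%

With y = 0.062:
  t   CF        PV=CF/(1+0.062)^t    t·PV        t(t+1)·PV
  1     2,062.50     1,942.0904     1,942.0904       3,884.1808
  2     2,062.50     1,828.7104     3,657.4207      10,972.2621
  3     2,062.50     1,721.9495     5,165.8485      20,663.3938
  4     2,062.50     1,621.4214     6,485.6854      32,428.4272
  5     2,062.50     1,526.7621     7,633.8106      45,802.8633
  6     2,062.50     1,437.6291     8,625.7746      60,380.4224
  7    27,062.50    17,762.1812   124,335.2685     994,682.1479
  Σ                 27,840.7440   157,845.8987   1,168,813.6976
P = 27,840.7440; D_Mac = 5.66960 yrs; D_mod = 5.33861 yrs; C = 37.22335.
Duration effect: -5.33861 × (-0.024) = +0.128127
Convexity effect: 0.5 × 37.22335 × (-0.024)² = +0.0107203
ΔP/P ≈ +0.128127 + 0.0107203 = +0.138847 = +13.8847%.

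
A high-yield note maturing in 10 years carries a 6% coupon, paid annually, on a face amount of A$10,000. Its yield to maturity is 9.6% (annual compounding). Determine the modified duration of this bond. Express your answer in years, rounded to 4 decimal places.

Periodic yield y = 0.096. First find Macaulay duration:
  t   CF        PV=CF/(1+0.096)^t    t·PV
  1       600.00       547.4453       547.4453
  2       600.00       499.4938       998.9877
  3       600.00       455.7426     1,367.2277
  4       600.00       415.8235     1,663.2940
  5       600.00       379.4010     1,897.0050
  6       600.00       346.1688     2,077.0128
  7       600.00       315.8474     2,210.9321
  8       600.00       288.1820     2,305.4558
  9       600.00       262.9398     2,366.4578
  10   10,600.00     4,238.3842    42,383.8422
  Σ                  7,749.4284    57,817.6605
P = 7,749.4284; Macaulay duration = 57,817.6605 / 7,749.4284 = 7.46089 years.
Modified duration = D_Mac / (1 + y) = 7.46089 / 1.096 = 6.80738 years.

6.8074 years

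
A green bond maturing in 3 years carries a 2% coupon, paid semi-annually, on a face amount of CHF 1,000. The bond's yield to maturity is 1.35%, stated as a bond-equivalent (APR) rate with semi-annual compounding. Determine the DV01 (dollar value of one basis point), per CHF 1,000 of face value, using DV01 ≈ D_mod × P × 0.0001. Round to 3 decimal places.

Periodic yield y = 0.00675.
  t   CF        PV=CF/(1+0.00675)^t    t·PV
  1        10.00         9.9330         9.9330
  2        10.00         9.8664        19.7327
  3        10.00         9.8002        29.4006
  4        10.00         9.7345        38.9380
  5        10.00         9.6692        48.3461
  6     1,010.00       970.0442     5,820.2655
  Σ                  1,019.0475     5,966.6159
P = 1,019.0475; D_Mac = 5.85509 half-year periods = 2.92755 yrs; D_mod = 2.90792 yrs.
DV01 ≈ 2.90792 × 1,019.0475 × 0.0001 = 0.296331.

CHF 0.296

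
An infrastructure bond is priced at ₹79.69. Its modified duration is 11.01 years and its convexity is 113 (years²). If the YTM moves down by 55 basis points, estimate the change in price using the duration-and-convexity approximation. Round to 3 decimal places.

+₹4.962

Duration effect: -D_mod·Δy = -11.01 × (-0.0055) = +0.060555
Convexity effect: ½·C·(Δy)² = 0.5 × 113 × (-0.0055)² = +0.001709125
ΔP/P ≈ +0.060555 + 0.001709125 = +0.062264125
ΔP ≈ 79.69 × (+0.062264125) = +4.96182812125.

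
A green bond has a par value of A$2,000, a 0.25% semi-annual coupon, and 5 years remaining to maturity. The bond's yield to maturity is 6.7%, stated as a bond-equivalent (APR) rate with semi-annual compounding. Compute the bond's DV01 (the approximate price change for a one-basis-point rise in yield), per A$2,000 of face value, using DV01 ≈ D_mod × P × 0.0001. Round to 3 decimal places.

A$0.701

Periodic yield y = 0.0335.
  t   CF        PV=CF/(1+0.0335)^t    t·PV
  1         2.50         2.4190         2.4190
  2         2.50         2.3406         4.6811
  3         2.50         2.2647         6.7941
  4         2.50         2.1913         8.7651
  5         2.50         2.1203        10.6013
  6         2.50         2.0515        12.3092
  7         2.50         1.9850        13.8952
  8         2.50         1.9207        15.3655
  9         2.50         1.8584        16.7258
  10    2,002.50     1,440.3489    14,403.4893
  Σ                  1,459.5003    14,495.0455
P = 1,459.5003; D_Mac = 9.93151 half-year periods = 4.96576 yrs; D_mod = 4.80480 yrs.
DV01 ≈ 4.80480 × 1,459.5003 × 0.0001 = 0.701260.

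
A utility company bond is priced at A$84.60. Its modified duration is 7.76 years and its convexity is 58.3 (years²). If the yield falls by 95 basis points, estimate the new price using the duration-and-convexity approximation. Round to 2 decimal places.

A$91.06

Duration effect: -D_mod·Δy = -7.76 × (-0.0095) = +0.073720
Convexity effect: ½·C·(Δy)² = 0.5 × 58.3 × (-0.0095)² = +0.0026307875
ΔP/P ≈ +0.073720 + 0.0026307875 = +0.0763507875
New price ≈ 84.60 × (1 + 0.0763507875) = 91.0592766225.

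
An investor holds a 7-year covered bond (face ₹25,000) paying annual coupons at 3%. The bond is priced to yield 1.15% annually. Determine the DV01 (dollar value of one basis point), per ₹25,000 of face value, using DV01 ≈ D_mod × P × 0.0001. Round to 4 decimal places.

₹17.9314

Periodic yield y = 0.0115.
  t   CF        PV=CF/(1+0.0115)^t    t·PV
  1       750.00       741.4731       741.4731
  2       750.00       733.0431     1,466.0861
  3       750.00       724.7089     2,174.1267
  4       750.00       716.4695     2,865.8781
  5       750.00       708.3238     3,541.6189
  6       750.00       700.2707     4,201.6241
  7    25,750.00    23,769.2798   166,384.9589
  Σ                 28,093.5689   181,375.7658
P = 28,093.5689; D_Mac = 6.45613 yrs; D_mod = 6.38273 yrs.
DV01 ≈ 6.38273 × 28,093.5689 × 0.0001 = 17.931366.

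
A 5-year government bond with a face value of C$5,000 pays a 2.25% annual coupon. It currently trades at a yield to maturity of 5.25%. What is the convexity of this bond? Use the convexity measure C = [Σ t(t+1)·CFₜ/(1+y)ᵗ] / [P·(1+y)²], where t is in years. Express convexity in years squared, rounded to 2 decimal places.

25.41

With y = 0.0525:
  t   CF        PV=CF/(1+0.0525)^t    t·PV        t(t+1)·PV
  1       112.50       106.8884       106.8884         213.7767
  2       112.50       101.5566       203.1133         609.3398
  3       112.50        96.4909       289.4726       1,157.8904
  4       112.50        91.6778       366.7111       1,833.5557
  5     5,112.50     3,958.4284    19,792.1422     118,752.8533
  Σ                  4,355.0421    20,758.3276     122,567.4159
P = 4,355.0421.
Convexity = Σ t(t+1)·PV / [P·(1+y)²] = 122,567.4159 / (4,355.0421 × 1.107756) = 25.40613.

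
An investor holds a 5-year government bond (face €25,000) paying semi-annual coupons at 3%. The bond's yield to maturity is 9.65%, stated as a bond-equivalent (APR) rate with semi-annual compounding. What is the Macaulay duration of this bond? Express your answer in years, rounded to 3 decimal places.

Periodic yield y = 0.04825. Discount each cash flow and weight by its period:
  t   CF        PV=CF/(1+0.04825)^t    t·PV
  1       375.00       357.7391       357.7391
  2       375.00       341.2727       682.5454
  3       375.00       325.5642       976.6926
  4       375.00       310.5788     1,242.3151
  5       375.00       296.2831     1,481.4156
  6       375.00       282.6455     1,695.8729
  7       375.00       269.6356     1,887.4489
  8       375.00       257.2245     2,057.7958
  9       375.00       245.3847     2,208.4620
  10   25,375.00    15,840.0789   158,400.7889
  Σ                 18,526.4070   170,991.0764
Price P = Σ PV = 18,526.4070.
Macaulay duration = Σ(t·PV) / P = 170,991.0764 / 18,526.4070 = 9.22959 half-year periods.
In years: 9.22959 / 2 = 4.61479 years.

4.615 years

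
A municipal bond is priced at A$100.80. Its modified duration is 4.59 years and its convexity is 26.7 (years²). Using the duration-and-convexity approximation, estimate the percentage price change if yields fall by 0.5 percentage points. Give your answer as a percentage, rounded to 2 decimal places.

Duration effect: -D_mod·Δy = -4.59 × (-0.005) = +0.022950
Convexity effect: ½·C·(Δy)² = 0.5 × 26.7 × (-0.005)² = +0.00033375
ΔP/P ≈ +0.022950 + 0.00033375 = +0.02328375
= +2.328375%.

+2.33%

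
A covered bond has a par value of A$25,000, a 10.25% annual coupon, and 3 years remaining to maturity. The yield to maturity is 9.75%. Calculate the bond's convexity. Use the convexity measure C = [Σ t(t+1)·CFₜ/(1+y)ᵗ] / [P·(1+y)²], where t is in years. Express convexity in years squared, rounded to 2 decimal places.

8.78

With y = 0.0975:
  t   CF        PV=CF/(1+0.0975)^t    t·PV        t(t+1)·PV
  1     2,562.50     2,334.8519     2,334.8519       4,669.7039
  2     2,562.50     2,127.4277     4,254.8555      12,764.5664
  3    27,562.50    20,849.9501    62,549.8503     250,199.4013
  Σ                 25,312.2298    69,139.5577     267,633.6716
P = 25,312.2298.
Convexity = Σ t(t+1)·PV / [P·(1+y)²] = 267,633.6716 / (25,312.2298 × 1.204506) = 8.77812.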